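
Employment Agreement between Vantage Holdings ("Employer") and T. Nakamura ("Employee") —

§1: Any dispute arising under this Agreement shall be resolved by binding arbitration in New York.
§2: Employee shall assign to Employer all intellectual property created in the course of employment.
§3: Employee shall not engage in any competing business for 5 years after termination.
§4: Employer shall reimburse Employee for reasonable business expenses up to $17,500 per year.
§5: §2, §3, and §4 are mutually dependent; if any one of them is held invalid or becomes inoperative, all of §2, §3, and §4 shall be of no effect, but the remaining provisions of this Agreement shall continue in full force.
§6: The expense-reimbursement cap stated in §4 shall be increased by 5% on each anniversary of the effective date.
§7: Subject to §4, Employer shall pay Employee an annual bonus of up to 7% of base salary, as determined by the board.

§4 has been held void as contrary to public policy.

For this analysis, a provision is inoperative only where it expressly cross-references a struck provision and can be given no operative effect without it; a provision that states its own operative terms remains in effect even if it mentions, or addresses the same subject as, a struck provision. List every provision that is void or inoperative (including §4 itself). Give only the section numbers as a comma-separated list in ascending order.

§4 is struck. §6 does nothing except set the escalation of the expense-reimbursement cap by reference to §4; with §4 gone it has no independent effect and is inoperative. §7 mentions §4 but its own obligation stands independently of §4, so §7 is not affected. §5 declares §2, §3, and §4 mutually dependent; since one of them has fallen, all of them are of no effect. That brings down §2 and §3 as well. The remainder continues in force under §5. That leaves §1, §5, and §7 in effect.

2, 3, 4, 6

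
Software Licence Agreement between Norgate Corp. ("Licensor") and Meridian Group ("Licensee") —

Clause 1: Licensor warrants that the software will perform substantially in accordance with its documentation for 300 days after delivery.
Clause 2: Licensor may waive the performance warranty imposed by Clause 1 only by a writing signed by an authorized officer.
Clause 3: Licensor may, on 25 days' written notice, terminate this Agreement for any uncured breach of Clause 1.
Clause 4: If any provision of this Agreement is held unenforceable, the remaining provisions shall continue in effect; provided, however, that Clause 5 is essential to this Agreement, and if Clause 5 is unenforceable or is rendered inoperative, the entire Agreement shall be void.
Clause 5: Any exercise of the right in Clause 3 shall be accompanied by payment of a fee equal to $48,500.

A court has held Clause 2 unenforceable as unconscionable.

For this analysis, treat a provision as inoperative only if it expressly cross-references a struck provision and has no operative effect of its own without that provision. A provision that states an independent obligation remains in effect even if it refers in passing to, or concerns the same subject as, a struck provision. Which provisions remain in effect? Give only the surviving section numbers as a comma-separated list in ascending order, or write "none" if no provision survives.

1, 3, 4, 5

Clause 2 is struck. No other provision's operative terms depend on Clause 2. Clause 4 makes Clause 5 an essential term, but Clause 5 is unaffected, so the severability proviso in Clause 4 preserves the remaining provisions. That leaves Clause 1, Clause 3, Clause 4, and Clause 5 in effect.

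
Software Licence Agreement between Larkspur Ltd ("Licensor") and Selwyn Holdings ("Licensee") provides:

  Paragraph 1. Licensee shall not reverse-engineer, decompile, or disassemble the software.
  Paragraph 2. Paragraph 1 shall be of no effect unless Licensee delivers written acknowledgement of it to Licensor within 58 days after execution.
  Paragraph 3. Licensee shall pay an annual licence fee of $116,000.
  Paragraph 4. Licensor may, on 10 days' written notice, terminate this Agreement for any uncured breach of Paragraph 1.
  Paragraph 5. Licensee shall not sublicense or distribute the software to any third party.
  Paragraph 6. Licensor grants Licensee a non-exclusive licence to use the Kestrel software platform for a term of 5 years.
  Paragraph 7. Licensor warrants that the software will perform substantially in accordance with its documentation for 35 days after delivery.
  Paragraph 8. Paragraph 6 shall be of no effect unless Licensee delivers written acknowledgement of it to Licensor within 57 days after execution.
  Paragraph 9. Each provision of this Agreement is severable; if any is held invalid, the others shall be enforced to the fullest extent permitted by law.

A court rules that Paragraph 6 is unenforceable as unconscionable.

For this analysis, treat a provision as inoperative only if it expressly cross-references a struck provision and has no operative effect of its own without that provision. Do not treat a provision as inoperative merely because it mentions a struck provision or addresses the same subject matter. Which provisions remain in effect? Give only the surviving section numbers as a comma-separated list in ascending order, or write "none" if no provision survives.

1, 2, 3, 4, 5, 7, 9

Paragraph 6 is struck. Paragraph 8 merely fixes the acknowledgement condition for Paragraph 6; with Paragraph 6 gone it has nothing to operate on and falls away. Paragraph 9 is a severability clause and preserves every provision that can still be given independent effect. That leaves Paragraph 1, Paragraph 2, Paragraph 3, Paragraph 4, Paragraph 5, Paragraph 7, and Paragraph 9 in effect.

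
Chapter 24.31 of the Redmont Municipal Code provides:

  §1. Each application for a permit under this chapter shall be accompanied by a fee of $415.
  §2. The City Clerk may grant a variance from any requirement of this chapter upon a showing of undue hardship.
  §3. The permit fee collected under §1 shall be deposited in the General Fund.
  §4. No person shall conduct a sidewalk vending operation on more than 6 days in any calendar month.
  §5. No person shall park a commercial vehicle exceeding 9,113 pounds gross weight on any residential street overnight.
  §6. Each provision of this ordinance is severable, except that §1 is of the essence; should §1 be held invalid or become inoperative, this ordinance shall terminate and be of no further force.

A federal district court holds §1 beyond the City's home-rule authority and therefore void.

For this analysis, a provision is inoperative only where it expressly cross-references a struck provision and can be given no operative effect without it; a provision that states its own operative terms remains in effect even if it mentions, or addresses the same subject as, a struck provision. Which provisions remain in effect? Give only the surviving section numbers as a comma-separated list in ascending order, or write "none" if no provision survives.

§1 is struck. The whole of §3 is the disposition of the permit fee, defined by reference to §1, so §3 cannot stand once §1 is removed. §6 makes §1 an essential term, and §1 is the provision held invalid; under §6, the entire ordinance is therefore void. No provision of the ordinance survives.

none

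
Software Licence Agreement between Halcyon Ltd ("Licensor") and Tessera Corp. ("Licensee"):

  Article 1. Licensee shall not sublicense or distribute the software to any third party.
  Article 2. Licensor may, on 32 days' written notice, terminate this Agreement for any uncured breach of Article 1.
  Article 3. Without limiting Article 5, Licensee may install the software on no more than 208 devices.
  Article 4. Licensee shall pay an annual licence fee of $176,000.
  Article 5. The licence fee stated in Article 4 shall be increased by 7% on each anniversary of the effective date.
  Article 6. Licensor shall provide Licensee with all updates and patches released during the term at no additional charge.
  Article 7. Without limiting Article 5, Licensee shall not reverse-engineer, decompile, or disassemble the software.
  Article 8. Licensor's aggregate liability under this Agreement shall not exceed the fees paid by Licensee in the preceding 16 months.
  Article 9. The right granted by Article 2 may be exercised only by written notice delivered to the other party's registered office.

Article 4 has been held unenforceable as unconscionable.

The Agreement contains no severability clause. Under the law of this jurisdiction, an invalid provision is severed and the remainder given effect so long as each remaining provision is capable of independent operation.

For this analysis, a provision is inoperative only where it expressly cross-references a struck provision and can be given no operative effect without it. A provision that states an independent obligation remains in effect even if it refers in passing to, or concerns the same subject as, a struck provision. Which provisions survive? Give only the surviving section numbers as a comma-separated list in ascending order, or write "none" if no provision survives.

Article 4 is struck. Article 5 has no operative effect of its own apart from Article 4 and is therefore inoperative. Although Article 3 refers to Article 5, its operative terms do not depend on Article 5, so it remains in effect. Although Article 7 refers to Article 5, its operative terms do not depend on Article 5, so it remains in effect. Under the stated default rule, only provisions that cannot operate independently fall away; the rest are enforced. Article 1, Article 2, Article 3, Article 6, Article 7, Article 8, and Article 9 remain in effect.

1, 2, 3, 6, 7, 8, 9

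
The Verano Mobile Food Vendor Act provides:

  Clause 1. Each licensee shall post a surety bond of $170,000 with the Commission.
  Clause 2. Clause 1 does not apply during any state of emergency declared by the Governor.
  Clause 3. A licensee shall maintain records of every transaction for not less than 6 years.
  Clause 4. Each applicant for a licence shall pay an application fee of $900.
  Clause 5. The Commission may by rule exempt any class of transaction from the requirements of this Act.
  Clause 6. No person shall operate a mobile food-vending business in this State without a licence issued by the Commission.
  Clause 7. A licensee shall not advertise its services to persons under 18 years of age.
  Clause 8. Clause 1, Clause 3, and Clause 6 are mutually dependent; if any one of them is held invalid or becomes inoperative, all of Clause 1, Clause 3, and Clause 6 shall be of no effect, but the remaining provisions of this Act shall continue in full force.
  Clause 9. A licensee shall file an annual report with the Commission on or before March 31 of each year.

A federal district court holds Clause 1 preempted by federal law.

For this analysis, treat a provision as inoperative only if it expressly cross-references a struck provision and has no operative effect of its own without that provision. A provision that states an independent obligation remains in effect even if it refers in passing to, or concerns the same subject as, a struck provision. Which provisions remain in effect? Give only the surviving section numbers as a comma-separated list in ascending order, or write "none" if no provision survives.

Clause 1 is struck. Clause 2 merely fixes the emergency suspension of Clause 1; with Clause 1 gone it has nothing to operate on and falls away. Clause 8 declares Clause 1, Clause 3, and Clause 6 mutually dependent; since one of them has fallen, all of them are of no effect. That brings down Clause 3 and Clause 6 as well. The remainder continues in force under Clause 8. The provisions still in force are Clause 4, Clause 5, Clause 7, Clause 8, and Clause 9.

4, 5, 7, 8, 9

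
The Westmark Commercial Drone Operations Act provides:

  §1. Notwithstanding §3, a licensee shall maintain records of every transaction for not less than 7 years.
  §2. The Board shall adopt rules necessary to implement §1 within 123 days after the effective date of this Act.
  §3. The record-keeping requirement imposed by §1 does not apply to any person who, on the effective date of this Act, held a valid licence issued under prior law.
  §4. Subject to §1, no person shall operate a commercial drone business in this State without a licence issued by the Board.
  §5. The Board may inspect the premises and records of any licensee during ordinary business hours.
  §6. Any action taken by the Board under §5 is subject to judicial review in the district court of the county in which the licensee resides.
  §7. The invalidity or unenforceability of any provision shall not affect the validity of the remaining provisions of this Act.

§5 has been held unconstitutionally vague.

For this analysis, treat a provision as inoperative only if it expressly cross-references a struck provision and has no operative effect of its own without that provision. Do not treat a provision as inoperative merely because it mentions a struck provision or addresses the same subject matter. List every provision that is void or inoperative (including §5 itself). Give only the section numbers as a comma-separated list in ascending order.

5, 6

§5 is struck. §6 has no operative effect of its own apart from §5 and is therefore inoperative. Under the severability clause in §7, the remaining provisions continue in force. §1, §2, §3, §4, and §7 remain in effect.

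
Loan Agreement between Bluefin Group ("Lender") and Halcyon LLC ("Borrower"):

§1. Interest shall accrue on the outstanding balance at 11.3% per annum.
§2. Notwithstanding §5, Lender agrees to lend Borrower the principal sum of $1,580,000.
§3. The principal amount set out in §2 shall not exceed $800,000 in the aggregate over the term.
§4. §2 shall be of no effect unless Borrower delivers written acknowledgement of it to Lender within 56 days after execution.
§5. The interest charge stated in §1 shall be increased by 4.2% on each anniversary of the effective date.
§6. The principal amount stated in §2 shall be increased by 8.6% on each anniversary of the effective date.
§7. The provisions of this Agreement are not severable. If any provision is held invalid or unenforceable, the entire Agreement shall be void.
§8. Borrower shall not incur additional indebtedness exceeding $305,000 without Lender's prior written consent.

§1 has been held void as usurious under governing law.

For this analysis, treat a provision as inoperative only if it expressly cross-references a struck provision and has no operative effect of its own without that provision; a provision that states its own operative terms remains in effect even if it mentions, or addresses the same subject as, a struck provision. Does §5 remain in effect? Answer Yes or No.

§1 is struck. §5 operates only by reference to §1, so it falls with §1. §7 provides that the Agreement is not severable, so the invalidity of any one provision voids the entire Agreement. No provision of the Agreement survives. §5 is among the inoperative provisions, so the answer is no.

No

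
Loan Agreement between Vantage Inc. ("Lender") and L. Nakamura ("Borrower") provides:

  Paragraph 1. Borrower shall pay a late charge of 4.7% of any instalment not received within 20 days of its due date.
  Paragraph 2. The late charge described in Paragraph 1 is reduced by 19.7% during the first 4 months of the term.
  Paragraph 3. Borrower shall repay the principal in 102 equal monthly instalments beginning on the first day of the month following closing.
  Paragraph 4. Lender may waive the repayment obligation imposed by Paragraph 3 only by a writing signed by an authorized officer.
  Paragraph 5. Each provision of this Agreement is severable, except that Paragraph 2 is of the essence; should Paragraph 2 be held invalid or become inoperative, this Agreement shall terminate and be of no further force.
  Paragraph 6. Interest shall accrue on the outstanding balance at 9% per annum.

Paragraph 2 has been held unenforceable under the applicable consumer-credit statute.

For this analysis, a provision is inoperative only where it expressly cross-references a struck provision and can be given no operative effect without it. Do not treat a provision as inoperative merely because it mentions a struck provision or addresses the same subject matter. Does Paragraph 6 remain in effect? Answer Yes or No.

Paragraph 2 is struck. No other provision's operative terms depend on Paragraph 2. Paragraph 5 makes Paragraph 2 an essential term, and Paragraph 2 is the provision held invalid; under Paragraph 5, the entire Agreement is therefore void. No provision of the Agreement survives. Paragraph 6 is among the inoperative provisions, so the answer is no.

No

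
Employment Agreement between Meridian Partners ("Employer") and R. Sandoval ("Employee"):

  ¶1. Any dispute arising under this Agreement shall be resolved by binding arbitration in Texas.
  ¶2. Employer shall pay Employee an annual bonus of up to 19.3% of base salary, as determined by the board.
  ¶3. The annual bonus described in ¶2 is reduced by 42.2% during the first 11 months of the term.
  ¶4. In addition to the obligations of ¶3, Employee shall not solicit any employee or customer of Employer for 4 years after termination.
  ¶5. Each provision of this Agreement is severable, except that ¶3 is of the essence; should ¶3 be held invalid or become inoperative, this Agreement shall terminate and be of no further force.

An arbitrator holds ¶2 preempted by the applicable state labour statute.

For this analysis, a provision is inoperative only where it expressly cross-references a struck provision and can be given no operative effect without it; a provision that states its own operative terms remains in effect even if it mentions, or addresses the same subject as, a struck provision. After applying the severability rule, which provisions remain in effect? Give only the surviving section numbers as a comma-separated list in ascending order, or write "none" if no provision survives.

¶2 is struck. ¶3 has no operative effect of its own apart from ¶2 and is therefore inoperative. ¶5 makes ¶3 an essential term, and ¶3 has been rendered inoperative by the cascade; under ¶5, the entire Agreement is therefore void. No provision of the Agreement survives.

none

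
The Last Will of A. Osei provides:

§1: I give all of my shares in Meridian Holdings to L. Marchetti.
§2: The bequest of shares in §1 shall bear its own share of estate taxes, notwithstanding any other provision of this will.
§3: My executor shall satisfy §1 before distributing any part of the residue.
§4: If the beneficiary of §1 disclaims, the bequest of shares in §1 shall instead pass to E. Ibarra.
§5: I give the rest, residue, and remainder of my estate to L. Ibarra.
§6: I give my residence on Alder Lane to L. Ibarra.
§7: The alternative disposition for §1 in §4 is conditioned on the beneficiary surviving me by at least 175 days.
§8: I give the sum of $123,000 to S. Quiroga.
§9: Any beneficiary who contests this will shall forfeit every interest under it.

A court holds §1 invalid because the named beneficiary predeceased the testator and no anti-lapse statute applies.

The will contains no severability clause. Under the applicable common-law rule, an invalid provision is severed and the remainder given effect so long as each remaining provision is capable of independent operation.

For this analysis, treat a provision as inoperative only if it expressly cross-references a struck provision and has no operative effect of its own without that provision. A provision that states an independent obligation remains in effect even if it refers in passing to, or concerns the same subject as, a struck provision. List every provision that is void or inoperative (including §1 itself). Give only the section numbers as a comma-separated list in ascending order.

1, 2, 3, 4, 7

§1 is struck. The only function of §2 is the tax charge on §1, so it cannot stand once §1 is removed. The only function of §3 is the priority direction for §1, so it cannot stand once §1 is removed. §4 operates only by reference to §1, so it falls with §1. The only function of §7 is the survivorship condition on §4, so it cannot stand once §4 is removed. Under the stated default rule, only provisions that cannot operate independently fall away; the rest are enforced. §5, §6, §8, and §9 remain in effect.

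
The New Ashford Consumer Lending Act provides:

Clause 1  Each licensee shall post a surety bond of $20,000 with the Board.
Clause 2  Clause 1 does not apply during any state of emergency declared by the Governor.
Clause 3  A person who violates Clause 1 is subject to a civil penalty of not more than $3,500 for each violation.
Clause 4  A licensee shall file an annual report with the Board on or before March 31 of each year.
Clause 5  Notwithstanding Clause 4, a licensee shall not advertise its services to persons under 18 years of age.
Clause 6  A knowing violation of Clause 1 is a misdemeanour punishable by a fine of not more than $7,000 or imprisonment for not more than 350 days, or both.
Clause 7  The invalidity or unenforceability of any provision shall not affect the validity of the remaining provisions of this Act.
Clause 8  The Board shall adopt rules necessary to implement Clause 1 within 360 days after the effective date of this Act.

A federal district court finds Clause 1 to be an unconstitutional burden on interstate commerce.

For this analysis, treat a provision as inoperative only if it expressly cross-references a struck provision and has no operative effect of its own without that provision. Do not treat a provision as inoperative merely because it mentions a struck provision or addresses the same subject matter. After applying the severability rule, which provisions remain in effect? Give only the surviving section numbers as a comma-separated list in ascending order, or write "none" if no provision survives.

4, 5, 7

Clause 1 is struck. Clause 2 merely fixes the emergency suspension of Clause 1; with Clause 1 gone it has nothing to operate on and falls away. The only function of Clause 3 is the civil penalty for violating Clause 1, so it cannot stand once Clause 1 is removed. The only function of Clause 6 is the criminal penalty for violating Clause 1, so it cannot stand once Clause 1 is removed. Clause 8 has no operative effect of its own apart from Clause 1 and is therefore inoperative. Clause 7 is a severability clause and preserves every provision that can still be given independent effect. The provisions still in force are Clause 4, Clause 5, and Clause 7.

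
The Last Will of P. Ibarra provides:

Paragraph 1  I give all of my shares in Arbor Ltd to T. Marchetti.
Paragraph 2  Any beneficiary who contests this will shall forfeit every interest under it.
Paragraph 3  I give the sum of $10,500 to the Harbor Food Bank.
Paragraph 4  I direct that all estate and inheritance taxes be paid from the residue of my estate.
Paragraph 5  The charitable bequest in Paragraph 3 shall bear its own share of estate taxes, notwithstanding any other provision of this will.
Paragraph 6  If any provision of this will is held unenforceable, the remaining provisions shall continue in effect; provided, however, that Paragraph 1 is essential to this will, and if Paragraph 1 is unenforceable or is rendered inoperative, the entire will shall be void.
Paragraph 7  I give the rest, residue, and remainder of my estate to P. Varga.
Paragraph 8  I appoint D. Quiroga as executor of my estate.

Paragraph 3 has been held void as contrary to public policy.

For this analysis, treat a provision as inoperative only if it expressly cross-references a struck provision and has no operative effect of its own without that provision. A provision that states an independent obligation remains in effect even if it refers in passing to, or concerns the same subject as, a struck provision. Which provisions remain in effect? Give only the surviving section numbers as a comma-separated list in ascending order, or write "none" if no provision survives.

Paragraph 3 is struck. The only function of Paragraph 5 is the tax charge on Paragraph 3, so it cannot stand once Paragraph 3 is removed. Paragraph 6 makes Paragraph 1 an essential term, but Paragraph 1 is unaffected, so the severability proviso in Paragraph 6 preserves the remaining provisions. That leaves Paragraph 1, Paragraph 2, Paragraph 4, Paragraph 6, Paragraph 7, and Paragraph 8 in effect.

1, 2, 4, 6, 7, 8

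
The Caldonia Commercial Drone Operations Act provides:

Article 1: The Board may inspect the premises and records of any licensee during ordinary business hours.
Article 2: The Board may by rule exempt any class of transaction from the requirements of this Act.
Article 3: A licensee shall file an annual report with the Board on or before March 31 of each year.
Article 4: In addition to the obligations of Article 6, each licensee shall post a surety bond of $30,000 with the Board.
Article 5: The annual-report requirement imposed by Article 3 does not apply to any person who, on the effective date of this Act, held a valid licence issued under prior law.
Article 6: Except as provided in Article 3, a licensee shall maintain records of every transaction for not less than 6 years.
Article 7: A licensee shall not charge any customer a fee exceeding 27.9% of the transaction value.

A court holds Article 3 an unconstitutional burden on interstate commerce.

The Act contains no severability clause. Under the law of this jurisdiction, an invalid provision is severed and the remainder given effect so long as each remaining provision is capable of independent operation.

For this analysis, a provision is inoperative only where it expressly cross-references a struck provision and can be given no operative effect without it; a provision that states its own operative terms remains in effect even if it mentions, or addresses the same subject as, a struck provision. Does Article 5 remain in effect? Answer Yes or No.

No

Article 3 is struck. The only function of Article 5 is the grandfather exemption from Article 3, so it cannot stand once Article 3 is removed. Article 6 mentions Article 3 but its own obligation stands independently of Article 3, so Article 6 is not affected. Under the stated default rule, only provisions that cannot operate independently fall away; the rest are enforced. Article 1, Article 2, Article 4, Article 6, and Article 7 remain in effect. Article 5 is among the inoperative provisions, so the answer is no.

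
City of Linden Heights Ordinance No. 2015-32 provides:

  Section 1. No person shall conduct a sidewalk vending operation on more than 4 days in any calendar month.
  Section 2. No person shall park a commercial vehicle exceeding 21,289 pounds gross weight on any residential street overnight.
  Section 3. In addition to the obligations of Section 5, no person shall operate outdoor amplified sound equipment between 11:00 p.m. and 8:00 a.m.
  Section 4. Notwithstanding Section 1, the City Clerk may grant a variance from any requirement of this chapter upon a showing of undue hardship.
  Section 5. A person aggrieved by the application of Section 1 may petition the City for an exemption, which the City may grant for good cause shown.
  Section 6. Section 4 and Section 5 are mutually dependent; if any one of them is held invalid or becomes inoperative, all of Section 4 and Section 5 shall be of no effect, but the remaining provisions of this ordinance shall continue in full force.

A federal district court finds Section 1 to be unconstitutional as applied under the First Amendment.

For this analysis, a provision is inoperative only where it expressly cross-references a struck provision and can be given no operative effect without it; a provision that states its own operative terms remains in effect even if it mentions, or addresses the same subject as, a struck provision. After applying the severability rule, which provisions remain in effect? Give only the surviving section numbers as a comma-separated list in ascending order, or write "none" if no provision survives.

2, 3, 6

Section 1 is struck. Section 5 has no operative effect of its own apart from Section 1 and is therefore inoperative. Although Section 3 refers to Section 5, its operative terms do not depend on Section 5, so it remains in effect. Section 6 declares Section 4 and Section 5 mutually dependent; since one of them has fallen, all of them are of no effect. That brings down Section 4 as well. The remainder continues in force under Section 6. Section 2, Section 3, and Section 6 remain in effect.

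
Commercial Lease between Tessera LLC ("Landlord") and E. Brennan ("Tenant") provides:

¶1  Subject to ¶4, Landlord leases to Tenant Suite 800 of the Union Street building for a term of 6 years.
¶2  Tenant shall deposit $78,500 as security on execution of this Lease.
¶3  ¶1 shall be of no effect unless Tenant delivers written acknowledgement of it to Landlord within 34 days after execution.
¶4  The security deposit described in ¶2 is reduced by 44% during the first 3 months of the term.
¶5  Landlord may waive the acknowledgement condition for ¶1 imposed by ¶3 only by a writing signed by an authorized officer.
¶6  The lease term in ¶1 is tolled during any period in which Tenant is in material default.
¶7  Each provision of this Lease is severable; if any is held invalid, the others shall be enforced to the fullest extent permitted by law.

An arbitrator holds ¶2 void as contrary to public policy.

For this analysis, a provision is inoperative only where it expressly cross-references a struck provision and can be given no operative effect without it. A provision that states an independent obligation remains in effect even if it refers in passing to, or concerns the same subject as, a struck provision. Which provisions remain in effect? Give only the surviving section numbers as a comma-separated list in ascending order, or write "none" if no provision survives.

1, 3, 5, 6, 7

¶2 is struck. ¶4 has no operative effect of its own apart from ¶2 and is therefore inoperative. Although ¶1 refers to ¶4, its operative terms do not depend on ¶4, so it remains in effect. Under the severability clause in ¶7, the remaining provisions continue in force. That leaves ¶1, ¶3, ¶5, ¶6, and ¶7 in effect.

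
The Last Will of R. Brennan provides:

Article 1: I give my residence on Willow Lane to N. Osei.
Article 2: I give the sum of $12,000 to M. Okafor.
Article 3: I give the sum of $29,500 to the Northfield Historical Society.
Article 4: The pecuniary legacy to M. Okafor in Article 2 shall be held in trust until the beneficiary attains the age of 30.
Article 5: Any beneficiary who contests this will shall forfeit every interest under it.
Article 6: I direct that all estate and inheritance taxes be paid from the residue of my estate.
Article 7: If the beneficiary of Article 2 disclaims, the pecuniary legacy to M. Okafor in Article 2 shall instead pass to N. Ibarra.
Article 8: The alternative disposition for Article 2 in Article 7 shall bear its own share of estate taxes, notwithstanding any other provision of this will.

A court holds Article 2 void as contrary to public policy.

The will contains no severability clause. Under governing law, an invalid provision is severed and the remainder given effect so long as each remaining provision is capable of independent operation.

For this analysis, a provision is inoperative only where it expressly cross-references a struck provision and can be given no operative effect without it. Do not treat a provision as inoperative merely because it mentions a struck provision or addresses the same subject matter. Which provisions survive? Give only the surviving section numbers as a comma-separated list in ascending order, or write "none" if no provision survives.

1, 3, 5, 6

Article 2 is struck. Article 4 operates only by reference to Article 2, so it falls with Article 2. Article 7 merely fixes the alternative disposition for Article 2; with Article 2 gone it has nothing to operate on and falls away. The only function of Article 8 is the tax charge on Article 7, so it cannot stand once Article 7 is removed. With no severability clause, the stated default rule severs what cannot stand and enforces each remaining provision that can operate on its own. The provisions still in force are Article 1, Article 3, Article 5, and Article 6.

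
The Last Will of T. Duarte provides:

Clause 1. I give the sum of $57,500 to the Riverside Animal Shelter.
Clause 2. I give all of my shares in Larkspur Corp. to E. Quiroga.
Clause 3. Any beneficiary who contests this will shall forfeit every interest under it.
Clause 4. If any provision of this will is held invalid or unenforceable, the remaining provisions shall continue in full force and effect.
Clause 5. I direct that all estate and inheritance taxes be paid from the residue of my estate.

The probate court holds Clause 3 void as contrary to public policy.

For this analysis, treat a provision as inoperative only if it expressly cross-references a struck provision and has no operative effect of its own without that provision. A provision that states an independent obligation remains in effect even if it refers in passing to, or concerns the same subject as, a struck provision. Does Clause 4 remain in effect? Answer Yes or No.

Clause 3 is struck. Nothing else in the will is defined by reference to Clause 3. Under the severability clause in Clause 4, the remaining provisions continue in force. The provisions still in force are Clause 1, Clause 2, Clause 4, and Clause 5. Clause 4 is among the surviving provisions, so the answer is yes.

Yes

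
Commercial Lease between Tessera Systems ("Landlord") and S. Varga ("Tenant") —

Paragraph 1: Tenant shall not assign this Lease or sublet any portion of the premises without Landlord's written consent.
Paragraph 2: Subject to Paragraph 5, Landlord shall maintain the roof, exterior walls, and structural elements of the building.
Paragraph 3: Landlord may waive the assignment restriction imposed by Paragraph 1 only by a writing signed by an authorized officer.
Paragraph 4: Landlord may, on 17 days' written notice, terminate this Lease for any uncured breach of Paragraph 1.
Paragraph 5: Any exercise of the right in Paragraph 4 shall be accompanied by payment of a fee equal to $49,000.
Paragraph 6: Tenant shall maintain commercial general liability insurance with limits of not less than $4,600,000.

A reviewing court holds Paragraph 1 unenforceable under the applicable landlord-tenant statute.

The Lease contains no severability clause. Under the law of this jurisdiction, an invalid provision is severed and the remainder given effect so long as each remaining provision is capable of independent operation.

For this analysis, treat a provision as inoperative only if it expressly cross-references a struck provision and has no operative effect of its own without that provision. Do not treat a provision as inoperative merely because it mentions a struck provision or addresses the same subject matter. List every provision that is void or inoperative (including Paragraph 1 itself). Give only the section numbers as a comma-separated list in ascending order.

1, 3, 4, 5

Paragraph 1 is struck. Paragraph 3 operates only by reference to Paragraph 1, so it falls with Paragraph 1. The only function of Paragraph 4 is the termination right for breach of Paragraph 1, so it cannot stand once Paragraph 1 is removed. Paragraph 5 operates only by reference to Paragraph 4, so it falls with Paragraph 4. Paragraph 2 mentions Paragraph 5 but its own obligation stands independently of Paragraph 5, so Paragraph 2 is not affected. Under the stated default rule, only provisions that cannot operate independently fall away; the rest are enforced. That leaves Paragraph 2 and Paragraph 6 in effect.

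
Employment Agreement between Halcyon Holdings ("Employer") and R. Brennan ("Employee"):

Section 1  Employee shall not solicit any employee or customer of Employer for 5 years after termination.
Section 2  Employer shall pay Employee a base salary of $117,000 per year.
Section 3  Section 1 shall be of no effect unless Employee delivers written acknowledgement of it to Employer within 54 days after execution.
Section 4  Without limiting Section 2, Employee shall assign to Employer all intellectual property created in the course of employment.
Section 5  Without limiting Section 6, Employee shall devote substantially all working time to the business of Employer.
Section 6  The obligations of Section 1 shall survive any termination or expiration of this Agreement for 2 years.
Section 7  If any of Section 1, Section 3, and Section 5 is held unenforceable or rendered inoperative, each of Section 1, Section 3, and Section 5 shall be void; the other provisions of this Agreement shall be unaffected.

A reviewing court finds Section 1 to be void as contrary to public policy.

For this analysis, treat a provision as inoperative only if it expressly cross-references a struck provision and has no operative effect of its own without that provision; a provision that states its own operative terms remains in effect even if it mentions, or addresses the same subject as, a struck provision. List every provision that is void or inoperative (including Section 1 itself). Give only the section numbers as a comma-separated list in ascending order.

1, 3, 5, 6

Section 1 is struck. The only function of Section 3 is the acknowledgement condition for Section 1, so it cannot stand once Section 1 is removed. Section 6 operates only by reference to Section 1, so it falls with Section 1. Section 7 declares Section 1, Section 3, and Section 5 mutually dependent; since one of them has fallen, all of them are of no effect. That brings down Section 5 as well. The remainder continues in force under Section 7. The provisions still in force are Section 2, Section 4, and Section 7.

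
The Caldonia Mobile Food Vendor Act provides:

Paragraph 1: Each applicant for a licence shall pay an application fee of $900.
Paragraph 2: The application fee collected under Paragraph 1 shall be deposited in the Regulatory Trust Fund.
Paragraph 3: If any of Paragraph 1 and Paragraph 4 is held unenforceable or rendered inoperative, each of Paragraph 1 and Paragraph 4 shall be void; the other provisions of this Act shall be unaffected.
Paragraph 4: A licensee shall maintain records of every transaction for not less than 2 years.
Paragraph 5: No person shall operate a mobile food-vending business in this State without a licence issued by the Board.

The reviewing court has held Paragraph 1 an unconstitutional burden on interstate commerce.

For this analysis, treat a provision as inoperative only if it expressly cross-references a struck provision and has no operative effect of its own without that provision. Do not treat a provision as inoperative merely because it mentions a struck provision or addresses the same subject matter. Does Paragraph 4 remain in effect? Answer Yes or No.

Paragraph 1 is struck. Paragraph 2 operates only by reference to Paragraph 1, so it falls with Paragraph 1. Paragraph 3 declares Paragraph 1 and Paragraph 4 mutually dependent; since one of them has fallen, all of them are of no effect. That brings down Paragraph 4 as well. The remainder continues in force under Paragraph 3. That leaves Paragraph 3 and Paragraph 5 in effect. Paragraph 4 is among the inoperative provisions, so the answer is no.

No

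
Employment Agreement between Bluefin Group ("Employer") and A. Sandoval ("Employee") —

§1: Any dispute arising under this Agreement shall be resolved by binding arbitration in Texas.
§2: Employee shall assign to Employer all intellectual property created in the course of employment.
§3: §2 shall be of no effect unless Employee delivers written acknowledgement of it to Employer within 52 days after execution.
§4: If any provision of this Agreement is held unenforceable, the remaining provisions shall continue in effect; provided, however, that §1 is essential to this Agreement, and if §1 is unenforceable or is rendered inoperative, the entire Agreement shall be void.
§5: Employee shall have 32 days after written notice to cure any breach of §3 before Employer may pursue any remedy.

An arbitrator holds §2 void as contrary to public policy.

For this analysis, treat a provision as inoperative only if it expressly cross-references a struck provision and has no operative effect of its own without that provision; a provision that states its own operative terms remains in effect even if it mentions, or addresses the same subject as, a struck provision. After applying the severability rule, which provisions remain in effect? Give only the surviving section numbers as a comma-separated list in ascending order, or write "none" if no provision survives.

§2 is struck. §3 merely fixes the acknowledgement condition for §2; with §2 gone it has nothing to operate on and falls away. §5 operates only by reference to §3, so it falls with §3. §4 makes §1 an essential term, but §1 is unaffected, so the severability proviso in §4 preserves the remaining provisions. §1 and §4 remain in effect.

1, 4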